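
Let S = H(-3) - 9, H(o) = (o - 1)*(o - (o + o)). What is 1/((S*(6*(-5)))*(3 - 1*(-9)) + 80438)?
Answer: 1/87998 ≈ 1.1364e-5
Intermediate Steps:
H(o) = -o*(-1 + o) (H(o) = (-1 + o)*(o - 2*o) = (-1 + o)*(-o) = -o*(-1 + o))
S = -21 (S = -3*(1 - 1*(-3)) - 9 = -3*(1 + 3) - 9 = -3*4 - 9 = -12 - 9 = -21)
1/((S*(6*(-5)))*(3 - 1*(-9)) + 80438) = 1/((-126*(-5))*(3 - 1*(-9)) + 80438) = 1/((-21*(-30))*(3 + 9) + 80438) = 1/(630*12 + 80438) = 1/(7560 + 80438) = 1/87998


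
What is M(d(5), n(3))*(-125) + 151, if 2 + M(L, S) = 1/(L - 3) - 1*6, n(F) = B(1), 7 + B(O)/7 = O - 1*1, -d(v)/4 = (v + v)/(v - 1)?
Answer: 15088/13 ≈ 1160.6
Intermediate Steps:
d(v) = -8*v/(-1 + v) (d(v) = -4*(v + v)/(v - 1) = -4*2*v/(-1 + v) = -8*v/(-1 + v))
B(O) = -56 + 7*O (B(O) = -49 + 7*(O - 1*1) = -49 + 7*(O - 1) = -49 + 7*(-1 + O) = -49 + (-7 + 7*O) = -56 + 7*O)
n(F) = -49 (n(F) = -56 + 7*1 = -56 + 7 = -49)
M(L, S) = -8 + 1/(-3 + L) (M(L, S) = -2 + (1/(L - 3) - 1*6) = -2 + (1/(-3 + L) - 6) = -2 + (-6 + 1/(-3 + L)) = -8 + 1/(-3 + L))
M(d(5), n(3))*(-125) + 151 = ((25 - (-64)*5/(-1 + 5))/(-3 - 8*5/(-1 + 5)))*(-125) + 151 = ((25 - (-64)*5/4)/(-3 - 8*5/4))*(-125) + 151 = ((25 - (-64)*5/4)/(-3 - 8*5*1/4))*(-125) + 151 = ((25 - 8*(-10))/(-3 - 10))*(-125) + 151 = ((25 + 80)/(-13))*(-125) + 151 = -1/13*105*(-125) + 151 = -105/13*(-125) + 151 = 13125/13 + 151 = 15088/13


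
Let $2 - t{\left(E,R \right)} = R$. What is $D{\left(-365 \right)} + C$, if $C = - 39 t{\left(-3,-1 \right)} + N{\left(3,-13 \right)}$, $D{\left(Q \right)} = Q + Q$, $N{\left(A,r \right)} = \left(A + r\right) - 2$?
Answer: $-859$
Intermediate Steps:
$N{\left(A,r \right)} = -2 + A + r$
$D{\left(Q \right)} = 2 Q$
$t{\left(E,R \right)} = 2 - R$
$C = -129$ ($C = - 39 \left(2 - -1\right) - 12 = - 39 \left(2 + 1\right) - 12 = \left(-39\right) 3 - 12 = -117 - 12 = -129$)
$D{\left(-365 \right)} + C = 2 \left(-365\right) - 129 = -730 - 129 = -859$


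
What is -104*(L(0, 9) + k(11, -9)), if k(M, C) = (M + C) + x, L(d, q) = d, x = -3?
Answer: 104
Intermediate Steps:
k(M, C) = -3 + C + M (k(M, C) = (M + C) - 3 = (C + M) - 3 = -3 + C + M)
-104*(L(0, 9) + k(11, -9)) = -104*(0 + (-3 - 9 + 11)) = -104*(0 - 1) = -104*(-1) = 104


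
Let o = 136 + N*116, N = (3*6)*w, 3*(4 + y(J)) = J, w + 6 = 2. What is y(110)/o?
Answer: -49/12324 ≈ -0.0039760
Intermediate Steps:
w = -4 (w = -6 + 2 = -4)
y(J) = -4 + J/3
N = -72 (N = (3*6)*(-4) = 18*(-4) = -72)
o = -8216 (o = 136 - 72*116 = 136 - 8352 = -8216)
y(110)/o = (-4 + (⅓)*110)/(-8216) = (-4 + 110/3)*(-1/8216) = (98/3)*(-1/8216) = -49/12324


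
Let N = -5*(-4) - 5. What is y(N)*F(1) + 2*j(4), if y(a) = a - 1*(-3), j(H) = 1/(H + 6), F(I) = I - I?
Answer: 1/5 ≈ 0.20000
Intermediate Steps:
F(I) = 0
N = 15 (N = 20 - 5 = 15)
j(H) = 1/(6 + H)
y(a) = 3 + a (y(a) = a + 3 = 3 + a)
y(N)*F(1) + 2*j(4) = (3 + 15)*0 + 2/(6 + 4) = 18*0 + 2/10 = 0 + 2*(1/10) = 0 + 1/5 = 1/5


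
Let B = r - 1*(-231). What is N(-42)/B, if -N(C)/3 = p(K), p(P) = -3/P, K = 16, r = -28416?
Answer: -3/150320 ≈ -1.9957e-5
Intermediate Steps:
N(C) = 9/16 (N(C) = -(-9)/16 = -3*(-3/16) = 9/16)
B = -28185 (B = -28416 - 1*(-231) = -28416 + 231 = -28185)
N(-42)/B = (9/16)/(-28185) = (9/16)*(-1/28185) = -3/150320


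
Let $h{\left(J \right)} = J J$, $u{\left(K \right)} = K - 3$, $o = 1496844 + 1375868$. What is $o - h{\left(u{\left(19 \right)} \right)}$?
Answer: $2872456$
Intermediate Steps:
$o = 2872712$
$u{\left(K \right)} = -3 + K$ ($u{\left(K \right)} = K - 3 = -3 + K$)
$h{\left(J \right)} = J^{2}$
$o - h{\left(u{\left(19 \right)} \right)} = 2872712 - \left(-3 + 19\right)^{2} = 2872712 - 16^{2} = 2872712 - 256 = 2872456$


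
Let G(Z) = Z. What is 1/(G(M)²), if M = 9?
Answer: 1/81 ≈ 0.012346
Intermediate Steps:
1/(G(M)²) = 1/(9²) = 1/81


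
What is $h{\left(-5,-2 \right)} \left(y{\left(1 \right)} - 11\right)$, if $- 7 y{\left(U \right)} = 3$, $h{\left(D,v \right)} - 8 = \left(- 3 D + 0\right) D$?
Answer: $\frac{5360}{7} \approx 765.71$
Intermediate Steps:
$h{\left(D,v \right)} = 8 - 3 D^{2}$ ($h{\left(D,v \right)} = 8 + \left(- 3 D + 0\right) D = 8 + - 3 D D = 8 - 3 D^{2}$)
$y{\left(U \right)} = - \frac{3}{7}$ ($y{\left(U \right)} = \left(- \frac{1}{7}\right) 3 = - \frac{3}{7}$)
$h{\left(-5,-2 \right)} \left(y{\left(1 \right)} - 11\right) = \left(8 - 3 \left(-5\right)^{2}\right) \left(- \frac{3}{7} - 11\right) = \left(8 - 75\right) \left(- \frac{80}{7}\right) = \left(-67\right) \left(- \frac{80}{7}\right) = \frac{5360}{7}$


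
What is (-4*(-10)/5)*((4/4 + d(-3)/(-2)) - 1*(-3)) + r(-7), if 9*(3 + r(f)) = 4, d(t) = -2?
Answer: 337/9 ≈ 37.444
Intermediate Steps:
r(f) = -23/9 (r(f) = -3 + (⅑)*4 = -3 + 4/9 = -23/9)
(-4*(-10)/5)*((4/4 + d(-3)/(-2)) - 1*(-3)) + r(-7) = (-4*(-10)/5)*((4/4 - 2/(-2)) - 1*(-3)) - 23/9 = (40*(⅕))*((4*(¼) - 2*(-½)) + 3) - 23/9 = 8*((1 + 1) + 3) - 23/9 = 8*(2 + 3) - 23/9 = 8*5 - 23/9 = 40 - 23/9 = 337/9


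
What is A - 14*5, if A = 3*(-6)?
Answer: -88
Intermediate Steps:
A = -18
A - 14*5 = -18 - 14*5 = -18 - 70 = -88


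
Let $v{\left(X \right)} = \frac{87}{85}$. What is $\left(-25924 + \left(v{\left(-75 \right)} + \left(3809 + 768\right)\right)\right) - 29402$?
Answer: $- \frac{4313578}{85} \approx -50748.0$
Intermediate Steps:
$v{\left(X \right)} = \frac{87}{85}$ ($v{\left(X \right)} = 87 \cdot \frac{1}{85} = \frac{87}{85}$)
$\left(-25924 + \left(v{\left(-75 \right)} + \left(3809 + 768\right)\right)\right) - 29402 = \left(-25924 + \left(\frac{87}{85} + \left(3809 + 768\right)\right)\right) - 29402 = \left(-25924 + \left(\frac{87}{85} + 4577\right)\right) - 29402 = \left(-25924 + \frac{389132}{85}\right) - 29402 = - \frac{1814408}{85} - 29402 = - \frac{4313578}{85}$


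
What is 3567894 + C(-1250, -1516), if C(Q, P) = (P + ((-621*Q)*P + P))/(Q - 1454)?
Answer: 676523963/169 ≈ 4.0031e+6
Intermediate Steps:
C(Q, P) = (2*P - 621*P*Q)/(-1454 + Q) (C(Q, P) = (P + (-621*P*Q + P))/(-1454 + Q) = (P + (P - 621*P*Q))/(-1454 + Q) = (2*P - 621*P*Q)/(-1454 + Q))
3567894 + C(-1250, -1516) = 3567894 - 1516*(2 - 621*(-1250))/(-1454 - 1250) = 3567894 - 1516*(2 + 776250)/(-2704) = 3567894 - 1516*(-1/2704)*776252 = 3567894 + 73549877/169 = 676523963/169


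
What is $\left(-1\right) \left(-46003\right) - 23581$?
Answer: $22422$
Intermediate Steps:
$\left(-1\right) \left(-46003\right) - 23581 = 46003 - 23581 = 22422$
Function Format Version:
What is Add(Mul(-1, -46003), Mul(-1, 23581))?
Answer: 22422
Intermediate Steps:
Add(Mul(-1, -46003), Mul(-1, 23581)) = Add(46003, -23581) = 22422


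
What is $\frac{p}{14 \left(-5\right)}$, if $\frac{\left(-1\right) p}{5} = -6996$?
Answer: $- \frac{3498}{7} \approx -499.71$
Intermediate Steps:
$p = 34980$ ($p = \left(-5\right) \left(-6996\right) = 34980$)
$\frac{p}{14 \left(-5\right)} = \frac{34980}{14 \left(-5\right)} = \frac{34980}{-70} = 34980 \left(- \frac{1}{70}\right) = - \frac{3498}{7}$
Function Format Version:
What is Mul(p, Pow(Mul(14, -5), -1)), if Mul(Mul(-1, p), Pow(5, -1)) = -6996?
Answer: Rational(-3498, 7) ≈ -499.71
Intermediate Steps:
p = 34980 (p = Mul(-5, -6996) = 34980)
Mul(p, Pow(Mul(14, -5), -1)) = Mul(34980, Pow(Mul(14, -5), -1)) = Mul(34980, Pow(-70, -1)) = Mul(34980, Rational(-1, 70)) = Rational(-3498, 7)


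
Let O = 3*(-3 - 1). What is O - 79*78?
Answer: -6174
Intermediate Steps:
O = -12 (O = 3*(-4) = -12)
O - 79*78 = -12 - 79*78 = -12 - 6162 = -6174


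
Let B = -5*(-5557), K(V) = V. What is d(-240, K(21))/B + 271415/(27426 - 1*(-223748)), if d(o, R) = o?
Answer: 1496196803/1395773918 ≈ 1.0719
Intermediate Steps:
B = 27785
d(-240, K(21))/B + 271415/(27426 - 1*(-223748)) = -240/27785 + 271415/(27426 - 1*(-223748)) = -240*1/27785 + 271415/(27426 + 223748) = -48/5557 + 271415/251174 = 1496196803/1395773918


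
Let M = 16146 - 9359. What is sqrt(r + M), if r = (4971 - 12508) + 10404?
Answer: sqrt(9654) ≈ 98.255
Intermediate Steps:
M = 6787
r = 2867 (r = -7537 + 10404 = 2867)
sqrt(r + M) = sqrt(2867 + 6787) = sqrt(9654)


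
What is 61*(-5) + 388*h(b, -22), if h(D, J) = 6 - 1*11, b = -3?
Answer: -2245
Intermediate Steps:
h(D, J) = -5 (h(D, J) = 6 - 11 = -5)
61*(-5) + 388*h(b, -22) = 61*(-5) + 388*(-5) = -305 - 1940 = -2245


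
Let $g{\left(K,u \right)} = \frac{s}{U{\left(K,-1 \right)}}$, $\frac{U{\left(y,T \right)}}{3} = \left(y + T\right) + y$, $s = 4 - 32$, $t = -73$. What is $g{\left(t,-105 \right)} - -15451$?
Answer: $\frac{973417}{63} \approx 15451.0$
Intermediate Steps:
$s = -28$
$U{\left(y,T \right)} = 3 T + 6 y$ ($U{\left(y,T \right)} = 3 \left(\left(y + T\right) + y\right) = 3 \left(\left(T + y\right) + y\right) = 3 \left(T + 2 y\right) = 3 T + 6 y$)
$g{\left(K,u \right)} = - \frac{28}{-3 + 6 K}$ ($g{\left(K,u \right)} = - \frac{28}{3 \left(-1\right) + 6 K} = - \frac{28}{-3 + 6 K}$)
$g{\left(t,-105 \right)} - -15451 = - \frac{28}{-3 + 6 \left(-73\right)} - -15451 = - \frac{28}{-3 - 438} + 15451 = - \frac{28}{-441} + 15451 = \left(-28\right) \left(- \frac{1}{441}\right) + 15451 = \frac{4}{63} + 15451 = \frac{973417}{63}$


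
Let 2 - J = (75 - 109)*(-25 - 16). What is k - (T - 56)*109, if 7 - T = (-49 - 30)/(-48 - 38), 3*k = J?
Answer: 428033/86 ≈ 4977.1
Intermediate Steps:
J = -1392 (J = 2 - (75 - 109)*(-25 - 16) = 2 - (-34)*(-41) = 2 - 1*1394 = 2 - 1394 = -1392)
k = -464 (k = (1/3)*(-1392) = -464)
T = 523/86 (T = 7 - (-49 - 30)/(-48 - 38) = 7 - (-79)/(-86) = 7 - (-79)*(-1)/86 = 7 - 1*79/86 = 7 - 79/86 = 523/86 ≈ 6.0814)
k - (T - 56)*109 = -464 - (523/86 - 56)*109 = -464 - (-4293)*109/86 = -464 - 1*(-467937/86) = -464 + 467937/86 = 428033/86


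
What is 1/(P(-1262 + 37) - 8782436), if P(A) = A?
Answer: -1/8783661 ≈ -1.1385e-7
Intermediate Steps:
1/(P(-1262 + 37) - 8782436) = 1/((-1262 + 37) - 8782436) = 1/(-1225 - 8782436) = 1/(-8783661) = -1/8783661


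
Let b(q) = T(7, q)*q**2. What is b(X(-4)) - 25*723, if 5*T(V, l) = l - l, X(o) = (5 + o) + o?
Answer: -18075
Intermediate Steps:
X(o) = 5 + 2*o
T(V, l) = 0 (T(V, l) = (l - l)/5 = (1/5)*0 = 0)
b(q) = 0 (b(q) = 0*q**2 = 0)
b(X(-4)) - 25*723 = 0 - 25*723 = 0 - 18075 = -18075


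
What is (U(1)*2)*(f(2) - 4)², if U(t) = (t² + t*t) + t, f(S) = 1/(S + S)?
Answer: 675/8 ≈ 84.375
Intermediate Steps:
f(S) = 1/(2*S)
U(t) = t + 2*t² (U(t) = (t² + t²) + t = 2*t² + t = t + 2*t²)
(U(1)*2)*(f(2) - 4)² = ((1*(1 + 2*1))*2)*((½)/2 - 4)² = ((1*(1 + 2))*2)*((½)*(½) - 4)² = ((1*3)*2)*(¼ - 4)² = (3*2)*(-15/4)² = 6*(225/16) = 675/8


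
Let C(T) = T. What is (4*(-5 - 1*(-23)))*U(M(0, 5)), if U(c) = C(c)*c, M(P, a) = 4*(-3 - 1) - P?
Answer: 18432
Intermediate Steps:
M(P, a) = -16 - P (M(P, a) = 4*(-4) - P = -16 - P)
U(c) = c**2 (U(c) = c*c = c**2)
(4*(-5 - 1*(-23)))*U(M(0, 5)) = (4*(-5 - 1*(-23)))*(-16 - 1*0)**2 = (4*(-5 + 23))*(-16 + 0)**2 = (4*18)*(-16)**2 = 72*256 = 18432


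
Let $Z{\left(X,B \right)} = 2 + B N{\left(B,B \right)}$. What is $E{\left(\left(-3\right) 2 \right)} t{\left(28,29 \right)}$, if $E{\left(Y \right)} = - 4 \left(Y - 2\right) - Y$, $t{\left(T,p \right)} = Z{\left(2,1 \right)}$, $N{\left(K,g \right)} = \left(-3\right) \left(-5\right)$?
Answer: $646$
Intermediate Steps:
$N{\left(K,g \right)} = 15$
$Z{\left(X,B \right)} = 2 + 15 B$ ($Z{\left(X,B \right)} = 2 + B 15 = 2 + 15 B$)
$t{\left(T,p \right)} = 17$ ($t{\left(T,p \right)} = 2 + 15 \cdot 1 = 2 + 15 = 17$)
$E{\left(Y \right)} = 8 - 5 Y$ ($E{\left(Y \right)} = - 4 \left(-2 + Y\right) - Y = \left(8 - 4 Y\right) - Y = 8 - 5 Y$)
$E{\left(\left(-3\right) 2 \right)} t{\left(28,29 \right)} = \left(8 - 5 \left(\left(-3\right) 2\right)\right) 17 = \left(8 - -30\right) 17 = \left(8 + 30\right) 17 = 38 \cdot 17 = 646$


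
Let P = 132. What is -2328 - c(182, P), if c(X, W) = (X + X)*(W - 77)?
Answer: -22348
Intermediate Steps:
c(X, W) = 2*X*(-77 + W) (c(X, W) = (2*X)*(-77 + W) = 2*X*(-77 + W))
-2328 - c(182, P) = -2328 - 2*182*(-77 + 132) = -2328 - 2*182*55 = -2328 - 1*20020 = -2328 - 20020 = -22348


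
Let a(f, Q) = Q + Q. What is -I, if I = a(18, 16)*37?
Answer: -1184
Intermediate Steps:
a(f, Q) = 2*Q
I = 1184 (I = (2*16)*37 = 32*37 = 1184)
-I = -1*1184 = -1184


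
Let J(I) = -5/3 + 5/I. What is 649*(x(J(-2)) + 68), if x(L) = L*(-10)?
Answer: 213521/3 ≈ 71174.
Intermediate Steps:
J(I) = -5/3 + 5/I (J(I) = -5*⅓ + 5/I = -5/3 + 5/I)
x(L) = -10*L
649*(x(J(-2)) + 68) = 649*(-10*(-5/3 + 5/(-2)) + 68) = 649*(-10*(-5/3 + 5*(-½)) + 68) = 649*(-10*(-5/3 - 5/2) + 68) = 649*(-10*(-25/6) + 68) = 649*(125/3 + 68) = 649*(329/3) = 213521/3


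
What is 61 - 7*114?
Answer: -737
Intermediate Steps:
61 - 7*114 = 61 - 798 = -737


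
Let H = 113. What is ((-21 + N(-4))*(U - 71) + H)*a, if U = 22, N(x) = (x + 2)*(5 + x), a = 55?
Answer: 68200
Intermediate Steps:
N(x) = (2 + x)*(5 + x)
((-21 + N(-4))*(U - 71) + H)*a = ((-21 + (10 + (-4)**2 + 7*(-4)))*(22 - 71) + 113)*55 = ((-21 + (10 + 16 - 28))*(-49) + 113)*55 = ((-21 - 2)*(-49) + 113)*55 = (-23*(-49) + 113)*55 = (1127 + 113)*55 = 1240*55 = 68200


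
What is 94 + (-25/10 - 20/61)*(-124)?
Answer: 27124/61 ≈ 444.66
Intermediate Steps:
94 + (-25/10 - 20/61)*(-124) = 94 + (-25*⅒ - 20*1/61)*(-124) = 94 + (-5/2 - 20/61)*(-124) = 94 - 345/122*(-124) = 94 + 21390/61 = 27124/61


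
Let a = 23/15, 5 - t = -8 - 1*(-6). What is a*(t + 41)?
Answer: 368/5 ≈ 73.600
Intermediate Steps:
t = 7 (t = 5 - (-8 - 1*(-6)) = 5 - (-8 + 6) = 5 - 1*(-2) = 5 + 2 = 7)
a = 23/15 (a = 23*(1/15) = 23/15 ≈ 1.5333)
a*(t + 41) = 23*(7 + 41)/15 = (23/15)*48 = 368/5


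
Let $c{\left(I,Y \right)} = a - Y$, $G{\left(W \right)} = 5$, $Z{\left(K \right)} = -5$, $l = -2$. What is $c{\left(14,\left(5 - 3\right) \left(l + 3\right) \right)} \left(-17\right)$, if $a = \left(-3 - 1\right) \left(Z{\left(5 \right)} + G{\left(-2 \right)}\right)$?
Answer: $34$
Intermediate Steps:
$a = 0$ ($a = \left(-3 - 1\right) \left(-5 + 5\right) = \left(-4\right) 0 = 0$)
$c{\left(I,Y \right)} = - Y$ ($c{\left(I,Y \right)} = 0 - Y = - Y$)
$c{\left(14,\left(5 - 3\right) \left(l + 3\right) \right)} \left(-17\right) = - \left(5 - 3\right) \left(-2 + 3\right) \left(-17\right) = - 2 \cdot 1 \left(-17\right) = \left(-1\right) 2 \left(-17\right) = \left(-2\right) \left(-17\right) = 34$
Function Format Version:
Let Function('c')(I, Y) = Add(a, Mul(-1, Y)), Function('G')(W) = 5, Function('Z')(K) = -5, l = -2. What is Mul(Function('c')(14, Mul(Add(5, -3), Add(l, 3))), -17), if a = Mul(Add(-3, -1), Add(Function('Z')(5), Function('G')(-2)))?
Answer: 34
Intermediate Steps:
a = 0 (a = Mul(Add(-3, -1), Add(-5, 5)) = Mul(-4, 0) = 0)
Function('c')(I, Y) = Mul(-1, Y) (Function('c')(I, Y) = Add(0, Mul(-1, Y)) = Mul(-1, Y))
Mul(Function('c')(14, Mul(Add(5, -3), Add(l, 3))), -17) = Mul(Mul(-1, Mul(Add(5, -3), Add(-2, 3))), -17) = Mul(Mul(-1, Mul(2, 1)), -17) = Mul(Mul(-1, 2), -17) = Mul(-2, -17) = 34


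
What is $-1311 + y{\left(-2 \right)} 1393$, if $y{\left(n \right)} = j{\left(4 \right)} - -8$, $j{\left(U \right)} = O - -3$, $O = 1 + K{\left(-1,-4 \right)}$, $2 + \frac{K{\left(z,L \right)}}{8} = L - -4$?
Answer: $-6883$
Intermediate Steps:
$K{\left(z,L \right)} = 16 + 8 L$ ($K{\left(z,L \right)} = -16 + 8 \left(L - -4\right) = -16 + 8 \left(L + 4\right) = -16 + 8 \left(4 + L\right) = -16 + \left(32 + 8 L\right) = 16 + 8 L$)
$O = -15$ ($O = 1 + \left(16 + 8 \left(-4\right)\right) = 1 + \left(16 - 32\right) = 1 - 16 = -15$)
$j{\left(U \right)} = -12$ ($j{\left(U \right)} = -15 - -3 = -15 + 3 = -12$)
$y{\left(n \right)} = -4$ ($y{\left(n \right)} = -12 - -8 = -12 + 8 = -4$)
$-1311 + y{\left(-2 \right)} 1393 = -1311 - 5572 = -6883$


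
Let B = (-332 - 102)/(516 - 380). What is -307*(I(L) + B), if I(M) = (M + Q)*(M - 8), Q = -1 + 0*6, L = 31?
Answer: -14337821/68 ≈ -2.1085e+5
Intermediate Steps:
Q = -1 (Q = -1 + 0 = -1)
I(M) = (-1 + M)*(-8 + M) (I(M) = (M - 1)*(M - 8) = (-1 + M)*(-8 + M))
B = -217/68 (B = -434/136 = -434*1/136 = -217/68 ≈ -3.1912)
-307*(I(L) + B) = -307*((8 + 31² - 9*31) - 217/68) = -307*((8 + 961 - 279) - 217/68) = -307*(690 - 217/68) = -307*46703/68 = -14337821/68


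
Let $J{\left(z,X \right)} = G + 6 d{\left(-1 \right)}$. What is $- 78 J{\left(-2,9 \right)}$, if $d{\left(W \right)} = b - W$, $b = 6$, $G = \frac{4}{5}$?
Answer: $- \frac{16692}{5} \approx -3338.4$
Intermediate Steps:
$G = \frac{4}{5}$ ($G = 4 \cdot \frac{1}{5} = \frac{4}{5} \approx 0.8$)
$d{\left(W \right)} = 6 - W$
$J{\left(z,X \right)} = \frac{214}{5}$ ($J{\left(z,X \right)} = \frac{4}{5} + 6 \left(6 - -1\right) = \frac{4}{5} + 6 \left(6 + 1\right) = \frac{4}{5} + 6 \cdot 7 = \frac{4}{5} + 42 = \frac{214}{5}$)
$- 78 J{\left(-2,9 \right)} = \left(-78\right) \frac{214}{5} = - \frac{16692}{5}$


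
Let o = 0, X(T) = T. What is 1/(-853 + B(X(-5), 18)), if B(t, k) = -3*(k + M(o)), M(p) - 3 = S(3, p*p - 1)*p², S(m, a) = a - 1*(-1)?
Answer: -1/916 ≈ -0.0010917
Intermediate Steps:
S(m, a) = 1 + a (S(m, a) = a + 1 = 1 + a)
M(p) = 3 + p⁴ (M(p) = 3 + (1 + (p*p - 1))*p² = 3 + (1 + (p² - 1))*p² = 3 + (1 + (-1 + p²))*p² = 3 + p²*p² = 3 + p⁴)
B(t, k) = -9 - 3*k (B(t, k) = -3*(k + (3 + 0⁴)) = -3*(k + (3 + 0)) = -3*(k + 3) = -3*(3 + k) = -9 - 3*k)
1/(-853 + B(X(-5), 18)) = 1/(-853 + (-9 - 3*18)) = 1/(-853 + (-9 - 54)) = 1/(-853 - 63) = 1/(-916) = -1/916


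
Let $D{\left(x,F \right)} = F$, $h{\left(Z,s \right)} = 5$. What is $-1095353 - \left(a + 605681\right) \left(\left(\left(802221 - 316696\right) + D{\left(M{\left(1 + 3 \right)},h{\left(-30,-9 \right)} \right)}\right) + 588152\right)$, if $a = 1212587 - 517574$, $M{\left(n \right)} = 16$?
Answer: $-1396532830661$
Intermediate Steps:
$a = 695013$
$-1095353 - \left(a + 605681\right) \left(\left(\left(802221 - 316696\right) + D{\left(M{\left(1 + 3 \right)},h{\left(-30,-9 \right)} \right)}\right) + 588152\right) = -1095353 - \left(695013 + 605681\right) \left(\left(\left(802221 - 316696\right) + 5\right) + 588152\right) = -1095353 - 1300694 \left(\left(485525 + 5\right) + 588152\right) = -1095353 - 1300694 \left(485530 + 588152\right) = -1095353 - 1300694 \cdot 1073682 = -1095353 - 1396531735308 = -1396532830661$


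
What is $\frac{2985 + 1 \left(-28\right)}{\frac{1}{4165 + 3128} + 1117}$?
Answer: $\frac{21565401}{8146282} \approx 2.6473$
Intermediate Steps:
$\frac{2985 + 1 \left(-28\right)}{\frac{1}{4165 + 3128} + 1117} = \frac{2985 - 28}{\frac{1}{7293} + 1117} = \frac{2957}{\frac{1}{7293} + 1117} = \frac{2957}{\frac{8146282}{7293}} = 2957 \cdot \frac{7293}{8146282} = \frac{21565401}{8146282}$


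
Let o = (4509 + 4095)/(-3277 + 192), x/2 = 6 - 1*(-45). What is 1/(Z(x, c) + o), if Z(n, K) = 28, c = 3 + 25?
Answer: 3085/77776 ≈ 0.039665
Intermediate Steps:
x = 102 (x = 2*(6 - 1*(-45)) = 2*(6 + 45) = 2*51 = 102)
c = 28
o = -8604/3085 (o = 8604/(-3085) = 8604*(-1/3085) = -8604/3085 ≈ -2.7890)
1/(Z(x, c) + o) = 1/(28 - 8604/3085) = 1/(77776/3085) = 3085/77776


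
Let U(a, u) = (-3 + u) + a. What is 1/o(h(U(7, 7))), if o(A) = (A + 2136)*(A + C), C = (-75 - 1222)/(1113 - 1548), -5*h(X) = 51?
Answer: -145/2225004 ≈ -6.5168e-5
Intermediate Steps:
U(a, u) = -3 + a + u
h(X) = -51/5 (h(X) = -1/5*51 = -51/5)
C = 1297/435 (C = -1297/(-435) = -1297*(-1/435) = 1297/435 ≈ 2.9816)
o(A) = (2136 + A)*(1297/435 + A) (o(A) = (A + 2136)*(A + 1297/435) = (2136 + A)*(1297/435 + A))
1/o(h(U(7, 7))) = 1/(923464/145 + (-51/5)**2 + (930457/435)*(-51/5)) = 1/(923464/145 + 2601/25 - 15817769/725) = 1/(-2225004/145) = -145/2225004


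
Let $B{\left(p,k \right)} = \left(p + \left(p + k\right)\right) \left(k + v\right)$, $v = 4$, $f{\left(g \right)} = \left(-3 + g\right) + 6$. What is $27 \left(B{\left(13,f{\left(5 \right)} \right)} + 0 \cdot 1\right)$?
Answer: $11016$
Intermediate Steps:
$f{\left(g \right)} = 3 + g$
$B{\left(p,k \right)} = \left(4 + k\right) \left(k + 2 p\right)$ ($B{\left(p,k \right)} = \left(p + \left(p + k\right)\right) \left(k + 4\right) = \left(p + \left(k + p\right)\right) \left(4 + k\right) = \left(k + 2 p\right) \left(4 + k\right) = \left(4 + k\right) \left(k + 2 p\right)$)
$27 \left(B{\left(13,f{\left(5 \right)} \right)} + 0 \cdot 1\right) = 27 \left(\left(\left(3 + 5\right)^{2} + 4 \left(3 + 5\right) + 8 \cdot 13 + 2 \left(3 + 5\right) 13\right) + 0 \cdot 1\right) = 27 \left(\left(8^{2} + 4 \cdot 8 + 104 + 2 \cdot 8 \cdot 13\right) + 0\right) = 27 \left(\left(64 + 32 + 104 + 208\right) + 0\right) = 27 \left(408 + 0\right) = 27 \cdot 408 = 11016$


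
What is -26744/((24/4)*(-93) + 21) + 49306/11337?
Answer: 36630450/676441 ≈ 54.152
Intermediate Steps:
-26744/((24/4)*(-93) + 21) + 49306/11337 = -26744/((24*(1/4))*(-93) + 21) + 49306*(1/11337) = -26744/(6*(-93) + 21) + 49306/11337 = -26744/(-558 + 21) + 49306/11337 = -26744/(-537) + 49306/11337 = -26744*(-1/537) + 49306/11337 = 26744/537 + 49306/11337 = 36630450/676441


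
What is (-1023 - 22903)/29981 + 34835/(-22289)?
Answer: -225382107/95463787 ≈ -2.3609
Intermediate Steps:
(-1023 - 22903)/29981 + 34835/(-22289) = -23926*1/29981 + 34835*(-1/22289) = -3418/4283 - 34835/22289 = -225382107/95463787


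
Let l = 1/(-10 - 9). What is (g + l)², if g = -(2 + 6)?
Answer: 23409/361 ≈ 64.845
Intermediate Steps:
g = -8 (g = -1*8 = -8)
l = -1/19 (l = 1/(-19) = -1/19 ≈ -0.052632)
(g + l)² = (-8 - 1/19)² = (-153/19)² = 23409/361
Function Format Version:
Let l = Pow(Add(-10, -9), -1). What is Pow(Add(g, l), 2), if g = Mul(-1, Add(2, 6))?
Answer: Rational(23409, 361) ≈ 64.845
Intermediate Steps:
g = -8 (g = Mul(-1, 8) = -8)
l = Rational(-1, 19) (l = Pow(-19, -1) = Rational(-1, 19) ≈ -0.052632)
Pow(Add(g, l), 2) = Pow(Add(-8, Rational(-1, 19)), 2) = Pow(Rational(-153, 19), 2) = Rational(23409, 361)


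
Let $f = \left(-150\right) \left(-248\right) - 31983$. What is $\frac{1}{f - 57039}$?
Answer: $- \frac{1}{51822} \approx -1.9297 \cdot 10^{-5}$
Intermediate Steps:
$f = 5217$ ($f = 37200 - 31983 = 5217$)
$\frac{1}{f - 57039} = \frac{1}{5217 - 57039} = \frac{1}{-51822} = - \frac{1}{51822}$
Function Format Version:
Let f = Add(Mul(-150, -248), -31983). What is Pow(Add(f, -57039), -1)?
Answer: Rational(-1, 51822) ≈ -1.9297e-5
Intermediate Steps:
f = 5217 (f = Add(37200, -31983) = 5217)
Pow(Add(f, -57039), -1) = Pow(Add(5217, -57039), -1) = Pow(-51822, -1) = Rational(-1, 51822)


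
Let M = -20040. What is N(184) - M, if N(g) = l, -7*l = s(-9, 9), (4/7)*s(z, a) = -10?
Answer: 40085/2 ≈ 20043.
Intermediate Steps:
s(z, a) = -35/2 (s(z, a) = (7/4)*(-10) = -35/2)
l = 5/2 (l = -⅐*(-35/2) = 5/2 ≈ 2.5000)
N(g) = 5/2
N(184) - M = 5/2 - 1*(-20040) = 5/2 + 20040 = 40085/2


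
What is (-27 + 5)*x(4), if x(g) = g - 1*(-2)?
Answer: -132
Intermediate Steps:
x(g) = 2 + g (x(g) = g + 2 = 2 + g)
(-27 + 5)*x(4) = (-27 + 5)*(2 + 4) = -22*6 = -132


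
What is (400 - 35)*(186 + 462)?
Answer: 236520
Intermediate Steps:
(400 - 35)*(186 + 462) = 365*648 = 236520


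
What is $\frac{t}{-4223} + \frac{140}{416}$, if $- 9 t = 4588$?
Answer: $\frac{1807397}{3952728} \approx 0.45725$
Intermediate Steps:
$t = - \frac{4588}{9}$ ($t = \left(- \frac{1}{9}\right) 4588 = - \frac{4588}{9} \approx -509.78$)
$\frac{t}{-4223} + \frac{140}{416} = - \frac{4588}{9 \left(-4223\right)} + \frac{140}{416} = \left(- \frac{4588}{9}\right) \left(- \frac{1}{4223}\right) + 140 \cdot \frac{1}{416} = \frac{4588}{38007} + \frac{35}{104} = \frac{1807397}{3952728}$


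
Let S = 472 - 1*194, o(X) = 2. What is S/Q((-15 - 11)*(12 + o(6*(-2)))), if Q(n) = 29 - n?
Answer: 278/393 ≈ 0.70738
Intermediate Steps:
S = 278 (S = 472 - 194 = 278)
S/Q((-15 - 11)*(12 + o(6*(-2)))) = 278/(29 - (-15 - 11)*(12 + 2)) = 278/(29 - (-26)*14) = 278/(29 - 1*(-364)) = 278/(29 + 364) = 278/393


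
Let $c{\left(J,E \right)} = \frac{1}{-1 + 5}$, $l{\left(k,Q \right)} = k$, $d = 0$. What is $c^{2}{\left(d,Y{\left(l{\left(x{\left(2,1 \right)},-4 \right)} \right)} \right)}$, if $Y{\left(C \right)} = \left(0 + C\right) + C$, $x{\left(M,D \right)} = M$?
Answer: $\frac{1}{16} \approx 0.0625$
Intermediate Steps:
$Y{\left(C \right)} = 2 C$ ($Y{\left(C \right)} = C + C = 2 C$)
$c{\left(J,E \right)} = \frac{1}{4}$
$c^{2}{\left(d,Y{\left(l{\left(x{\left(2,1 \right)},-4 \right)} \right)} \right)} = \left(\frac{1}{4}\right)^{2} = \frac{1}{16}$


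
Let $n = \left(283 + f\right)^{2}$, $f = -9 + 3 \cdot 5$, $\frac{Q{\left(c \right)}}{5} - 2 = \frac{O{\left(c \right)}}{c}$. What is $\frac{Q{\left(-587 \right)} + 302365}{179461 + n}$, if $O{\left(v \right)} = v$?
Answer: $\frac{151190}{131491} \approx 1.1498$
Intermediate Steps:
$Q{\left(c \right)} = 15$ ($Q{\left(c \right)} = 10 + 5 \frac{c}{c} = 10 + 5 \cdot 1 = 10 + 5 = 15$)
$f = 6$ ($f = -9 + 15 = 6$)
$n = 83521$ ($n = \left(283 + 6\right)^{2} = 289^{2} = 83521$)
$\frac{Q{\left(-587 \right)} + 302365}{179461 + n} = \frac{15 + 302365}{179461 + 83521} = \frac{302380}{262982} = 302380 \cdot \frac{1}{262982} = \frac{151190}{131491}$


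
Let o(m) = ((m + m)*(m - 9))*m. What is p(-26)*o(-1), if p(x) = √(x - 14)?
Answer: -40*I*√10 ≈ -126.49*I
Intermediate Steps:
p(x) = √(-14 + x)
o(m) = 2*m²*(-9 + m) (o(m) = ((2*m)*(-9 + m))*m = (2*m*(-9 + m))*m = 2*m²*(-9 + m))
p(-26)*o(-1) = √(-14 - 26)*(2*(-1)²*(-9 - 1)) = √(-40)*(2*1*(-10)) = (2*I*√10)*(-20) = -40*I*√10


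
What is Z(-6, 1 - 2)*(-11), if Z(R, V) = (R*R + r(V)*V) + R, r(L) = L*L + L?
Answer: -330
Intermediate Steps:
r(L) = L + L² (r(L) = L² + L = L + L²)
Z(R, V) = R + R² + V²*(1 + V) (Z(R, V) = (R*R + (V*(1 + V))*V) + R = (R² + V²*(1 + V)) + R = R + R² + V²*(1 + V))
Z(-6, 1 - 2)*(-11) = (-6 + (-6)² + (1 - 2)²*(1 + (1 - 2)))*(-11) = (-6 + 36 + (-1)²*(1 - 1))*(-11) = (-6 + 36 + 1*0)*(-11) = (-6 + 36 + 0)*(-11) = 30*(-11) = -330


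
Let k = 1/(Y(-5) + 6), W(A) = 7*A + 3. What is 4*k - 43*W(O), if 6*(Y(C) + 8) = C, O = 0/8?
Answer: -2217/17 ≈ -130.41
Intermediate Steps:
O = 0 (O = 0*(⅛) = 0)
Y(C) = -8 + C/6
W(A) = 3 + 7*A
k = -6/17 (k = 1/((-8 + (⅙)*(-5)) + 6) = 1/((-8 - ⅚) + 6) = 1/(-53/6 + 6) = 1/(-17/6) = -6/17 ≈ -0.35294)
4*k - 43*W(O) = 4*(-6/17) - 43*(3 + 7*0) = -24/17 - 43*(3 + 0) = -24/17 - 43*3 = -24/17 - 129 = -2217/17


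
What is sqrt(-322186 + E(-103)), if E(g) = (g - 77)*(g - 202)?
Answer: I*sqrt(267286) ≈ 517.0*I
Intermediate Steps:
E(g) = (-202 + g)*(-77 + g) (E(g) = (-77 + g)*(-202 + g) = (-202 + g)*(-77 + g))
sqrt(-322186 + E(-103)) = sqrt(-322186 + (15554 + (-103)**2 - 279*(-103))) = sqrt(-322186 + (15554 + 10609 + 28737)) = sqrt(-322186 + 54900) = sqrt(-267286) = I*sqrt(267286)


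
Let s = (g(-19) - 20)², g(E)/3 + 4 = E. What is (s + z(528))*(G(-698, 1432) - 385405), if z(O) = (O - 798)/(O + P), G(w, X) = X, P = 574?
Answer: -1675787186928/551 ≈ -3.0414e+9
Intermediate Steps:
g(E) = -12 + 3*E
s = 7921 (s = ((-12 + 3*(-19)) - 20)² = ((-12 - 57) - 20)² = (-69 - 20)² = (-89)² = 7921)
z(O) = (-798 + O)/(574 + O) (z(O) = (O - 798)/(O + 574) = (-798 + O)/(574 + O))
(s + z(528))*(G(-698, 1432) - 385405) = (7921 + (-798 + 528)/(574 + 528))*(1432 - 385405) = (7921 - 270/1102)*(-383973) = (7921 + (1/1102)*(-270))*(-383973) = (7921 - 135/551)*(-383973) = (4364336/551)*(-383973) = -1675787186928/551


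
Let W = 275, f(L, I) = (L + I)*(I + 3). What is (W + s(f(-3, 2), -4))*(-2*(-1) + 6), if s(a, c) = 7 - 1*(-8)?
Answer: 2320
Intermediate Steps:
f(L, I) = (3 + I)*(I + L) (f(L, I) = (I + L)*(3 + I) = (3 + I)*(I + L))
s(a, c) = 15 (s(a, c) = 7 + 8 = 15)
(W + s(f(-3, 2), -4))*(-2*(-1) + 6) = (275 + 15)*(-2*(-1) + 6) = 290*(2 + 6) = 290*8 = 2320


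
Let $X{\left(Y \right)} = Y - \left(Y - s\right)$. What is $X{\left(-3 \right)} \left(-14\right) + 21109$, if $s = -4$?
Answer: $21165$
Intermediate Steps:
$X{\left(Y \right)} = -4$ ($X{\left(Y \right)} = Y - \left(4 + Y\right) = -4$)
$X{\left(-3 \right)} \left(-14\right) + 21109 = \left(-4\right) \left(-14\right) + 21109 = 56 + 21109 = 21165$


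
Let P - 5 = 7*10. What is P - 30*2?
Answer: 15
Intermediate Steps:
P = 75 (P = 5 + 7*10 = 5 + 70 = 75)
P - 30*2 = 75 - 30*2 = 75 - 60 = 15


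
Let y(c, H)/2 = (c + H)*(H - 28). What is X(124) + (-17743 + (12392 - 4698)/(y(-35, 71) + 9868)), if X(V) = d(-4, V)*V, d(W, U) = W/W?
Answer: -114202511/6482 ≈ -17618.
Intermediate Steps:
d(W, U) = 1
y(c, H) = 2*(-28 + H)*(H + c) (y(c, H) = 2*((c + H)*(H - 28)) = 2*((H + c)*(-28 + H)) = 2*((-28 + H)*(H + c)) = 2*(-28 + H)*(H + c))
X(V) = V (X(V) = 1*V = V)
X(124) + (-17743 + (12392 - 4698)/(y(-35, 71) + 9868)) = 124 + (-17743 + (12392 - 4698)/((-56*71 - 56*(-35) + 2*71**2 + 2*71*(-35)) + 9868)) = 124 + (-17743 + 7694/((-3976 + 1960 + 2*5041 - 4970) + 9868)) = 124 + (-17743 + 7694/((-3976 + 1960 + 10082 - 4970) + 9868)) = 124 + (-17743 + 7694/(3096 + 9868)) = 124 + (-17743 + 7694/12964) = 124 + (-17743 + 7694*(1/12964)) = 124 + (-17743 + 3847/6482) = 124 - 115006279/6482 = -114202511/6482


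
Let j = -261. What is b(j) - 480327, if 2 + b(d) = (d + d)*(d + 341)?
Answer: -522089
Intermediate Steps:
b(d) = -2 + 2*d*(341 + d) (b(d) = -2 + (d + d)*(d + 341) = -2 + (2*d)*(341 + d) = -2 + 2*d*(341 + d))
b(j) - 480327 = (-2 + 2*(-261)² + 682*(-261)) - 480327 = (-2 + 2*68121 - 178002) - 480327 = (-2 + 136242 - 178002) - 480327 = -41762 - 480327 = -522089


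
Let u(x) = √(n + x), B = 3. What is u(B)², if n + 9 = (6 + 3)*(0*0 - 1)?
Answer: -15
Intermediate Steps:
n = -18 (n = -9 + (6 + 3)*(0*0 - 1) = -9 + 9*(0 - 1) = -9 + 9*(-1) = -9 - 9 = -18)
u(x) = √(-18 + x)
u(B)² = (√(-18 + 3))² = (√(-15))² = (I*√15)² = -15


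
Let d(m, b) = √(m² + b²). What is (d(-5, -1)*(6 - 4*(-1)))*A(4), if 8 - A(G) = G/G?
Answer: 70*√26 ≈ 356.93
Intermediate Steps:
A(G) = 7 (A(G) = 8 - G/G = 8 - 1*1 = 8 - 1 = 7)
d(m, b) = √(b² + m²)
(d(-5, -1)*(6 - 4*(-1)))*A(4) = (√((-1)² + (-5)²)*(6 - 4*(-1)))*7 = (√(1 + 25)*(6 + 4))*7 = (√26*10)*7 = (10*√26)*7 = 70*√26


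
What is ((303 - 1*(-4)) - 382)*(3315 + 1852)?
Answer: -387525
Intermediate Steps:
((303 - 1*(-4)) - 382)*(3315 + 1852) = ((303 + 4) - 382)*5167 = (307 - 382)*5167 = -75*5167 = -387525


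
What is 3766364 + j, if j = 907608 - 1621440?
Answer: 3052532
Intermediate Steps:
j = -713832
3766364 + j = 3766364 - 713832 = 3052532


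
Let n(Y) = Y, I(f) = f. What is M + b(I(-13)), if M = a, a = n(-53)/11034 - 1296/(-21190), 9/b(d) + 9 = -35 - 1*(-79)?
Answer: 256548893/818336610 ≈ 0.31350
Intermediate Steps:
b(d) = 9/35 (b(d) = 9/(-9 + (-35 - 1*(-79))) = 9/(-9 + (-35 + 79)) = 9/(-9 + 44) = 9/35)
a = 6588497/116905230 (a = -53/11034 - 1296/(-21190) = -53*1/11034 - 1296*(-1/21190) = -53/11034 + 648/10595 = 6588497/116905230 ≈ 0.056358)
M = 6588497/116905230 ≈ 0.056358
M + b(I(-13)) = 6588497/116905230 + 9/35 = 256548893/818336610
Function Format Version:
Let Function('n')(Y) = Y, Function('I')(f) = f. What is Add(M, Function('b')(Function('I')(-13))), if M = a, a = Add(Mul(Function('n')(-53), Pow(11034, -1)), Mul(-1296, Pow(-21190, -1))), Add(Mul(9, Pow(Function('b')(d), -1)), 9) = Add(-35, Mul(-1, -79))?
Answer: Rational(256548893, 818336610) ≈ 0.31350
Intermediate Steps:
Function('b')(d) = Rational(9, 35) (Function('b')(d) = Mul(9, Pow(Add(-9, Add(-35, Mul(-1, -79))), -1)) = Mul(9, Pow(Add(-9, Add(-35, 79)), -1)) = Mul(9, Pow(Add(-9, 44), -1)) = Mul(9, Pow(35, -1)) = Mul(9, Rational(1, 35)) = Rational(9, 35))
a = Rational(6588497, 116905230) (a = Add(Mul(-53, Pow(11034, -1)), Mul(-1296, Pow(-21190, -1))) = Add(Mul(-53, Rational(1, 11034)), Mul(-1296, Rational(-1, 21190))) = Add(Rational(-53, 11034), Rational(648, 10595)) = Rational(6588497, 116905230) ≈ 0.056358)
M = Rational(6588497, 116905230) ≈ 0.056358
Add(M, Function('b')(Function('I')(-13))) = Add(Rational(6588497, 116905230), Rational(9, 35)) = Rational(256548893, 818336610)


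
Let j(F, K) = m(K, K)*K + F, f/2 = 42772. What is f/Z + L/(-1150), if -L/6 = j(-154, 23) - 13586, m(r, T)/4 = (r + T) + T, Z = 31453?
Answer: -648313928/18085475 ≈ -35.847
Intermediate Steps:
f = 85544 (f = 2*42772 = 85544)
m(r, T) = 4*r + 8*T (m(r, T) = 4*((r + T) + T) = 4*((T + r) + T) = 4*(r + 2*T) = 4*r + 8*T)
j(F, K) = F + 12*K² (j(F, K) = (4*K + 8*K)*K + F = (12*K)*K + F = 12*K² + F = F + 12*K²)
L = 44352 (L = -6*((-154 + 12*23²) - 13586) = -6*((-154 + 12*529) - 13586) = -6*((-154 + 6348) - 13586) = -6*(6194 - 13586) = -6*(-7392) = 44352)
f/Z + L/(-1150) = 85544/31453 + 44352/(-1150) = 85544*(1/31453) + 44352*(-1/1150) = 85544/31453 - 22176/575 = -648313928/18085475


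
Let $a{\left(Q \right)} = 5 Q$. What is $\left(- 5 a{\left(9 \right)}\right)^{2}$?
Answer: $50625$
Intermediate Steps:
$\left(- 5 a{\left(9 \right)}\right)^{2} = \left(- 5 \cdot 5 \cdot 9\right)^{2} = \left(\left(-5\right) 45\right)^{2} = \left(-225\right)^{2} = 50625$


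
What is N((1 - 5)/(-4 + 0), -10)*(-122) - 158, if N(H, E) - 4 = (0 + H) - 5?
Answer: -158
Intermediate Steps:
N(H, E) = -1 + H (N(H, E) = 4 + ((0 + H) - 5) = 4 + (H - 5) = 4 + (-5 + H) = -1 + H)
N((1 - 5)/(-4 + 0), -10)*(-122) - 158 = (-1 + (1 - 5)/(-4 + 0))*(-122) - 158 = (-1 - 4/(-4))*(-122) - 158 = (-1 - 4*(-¼))*(-122) - 158 = (-1 + 1)*(-122) - 158 = 0*(-122) - 158 = 0 - 158 = -158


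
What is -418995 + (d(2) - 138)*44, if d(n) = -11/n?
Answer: -425309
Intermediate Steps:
d(n) = -11/n
-418995 + (d(2) - 138)*44 = -418995 + (-11/2 - 138)*44 = -418995 - 287/2*44 = -418995 - 6314 = -425309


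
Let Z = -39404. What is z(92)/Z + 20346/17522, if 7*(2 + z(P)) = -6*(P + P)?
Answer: 1407896521/1208264554 ≈ 1.1652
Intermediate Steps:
z(P) = -2 - 12*P/7 (z(P) = -2 + (-6*(P + P))/7 = -2 + (-12*P)/7 = -2 - 12*P/7)
z(92)/Z + 20346/17522 = (-2 - 12/7*92)/(-39404) + 20346/17522 = (-2 - 1104/7)*(-1/39404) + 20346*(1/17522) = -1118/7*(-1/39404) + 10173/8761 = 559/137914 + 10173/8761 = 1407896521/1208264554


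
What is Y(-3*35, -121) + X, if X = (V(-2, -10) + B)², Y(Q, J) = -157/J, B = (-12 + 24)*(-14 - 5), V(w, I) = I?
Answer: 6854081/121 ≈ 56645.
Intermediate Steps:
B = -228 (B = 12*(-19) = -228)
X = 56644 (X = (-10 - 228)² = (-238)² = 56644)
Y(-3*35, -121) + X = -157/(-121) + 56644 = -157*(-1/121) + 56644 = 157/121 + 56644 = 6854081/121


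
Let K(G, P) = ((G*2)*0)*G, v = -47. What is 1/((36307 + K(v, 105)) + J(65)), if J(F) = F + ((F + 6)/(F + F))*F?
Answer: 2/72815 ≈ 2.7467e-5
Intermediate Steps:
K(G, P) = 0 (K(G, P) = ((2*G)*0)*G = 0*G = 0)
J(F) = 3 + 3*F/2 (J(F) = F + ((6 + F)/((2*F)))*F = F + ((6 + F)*(1/(2*F)))*F = F + ((6 + F)/(2*F))*F = F + (3 + F/2) = 3 + 3*F/2)
1/((36307 + K(v, 105)) + J(65)) = 1/((36307 + 0) + (3 + (3/2)*65)) = 1/(36307 + (3 + 195/2)) = 1/(36307 + 201/2) = 1/(72815/2) = 2/72815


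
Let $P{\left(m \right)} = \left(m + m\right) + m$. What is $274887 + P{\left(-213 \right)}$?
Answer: $274248$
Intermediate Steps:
$P{\left(m \right)} = 3 m$ ($P{\left(m \right)} = 2 m + m = 3 m$)
$274887 + P{\left(-213 \right)} = 274887 + 3 \left(-213\right) = 274887 - 639 = 274248$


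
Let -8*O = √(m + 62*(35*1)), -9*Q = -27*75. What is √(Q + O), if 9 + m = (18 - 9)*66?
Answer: √(3600 - 2*√2755)/4 ≈ 14.780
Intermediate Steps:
Q = 225 (Q = -(-3)*75 = -⅑*(-2025) = 225)
m = 585 (m = -9 + (18 - 9)*66 = -9 + 9*66 = -9 + 594 = 585)
O = -√2755/8 (O = -√(585 + 62*(35*1))/8 = -√(585 + 62*35)/8 = -√(585 + 2170)/8 = -√2755/8 ≈ -6.5610)
√(Q + O) = √(225 - √2755/8)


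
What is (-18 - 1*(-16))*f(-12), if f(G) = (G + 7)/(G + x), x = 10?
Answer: -5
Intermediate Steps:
f(G) = (7 + G)/(10 + G) (f(G) = (G + 7)/(G + 10) = (7 + G)/(10 + G))
(-18 - 1*(-16))*f(-12) = (-18 - 1*(-16))*((7 - 12)/(10 - 12)) = (-18 + 16)*(-5/(-2)) = -(-1)*(-5) = -2*5/2 = -5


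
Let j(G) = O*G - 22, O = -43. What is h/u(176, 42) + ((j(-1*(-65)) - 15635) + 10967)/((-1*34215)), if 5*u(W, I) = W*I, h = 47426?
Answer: 272291069/8430576 ≈ 32.298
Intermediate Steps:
j(G) = -22 - 43*G (j(G) = -43*G - 22 = -22 - 43*G)
u(W, I) = I*W/5 (u(W, I) = (W*I)/5 = (I*W)/5 = I*W/5)
h/u(176, 42) + ((j(-1*(-65)) - 15635) + 10967)/((-1*34215)) = 47426/(((⅕)*42*176)) + (((-22 - (-43)*(-65)) - 15635) + 10967)/((-1*34215)) = 47426/(7392/5) + (((-22 - 43*65) - 15635) + 10967)/(-34215) = 47426*(5/7392) + (((-22 - 2795) - 15635) + 10967)*(-1/34215) = 118565/3696 + ((-2817 - 15635) + 10967)*(-1/34215) = 118565/3696 + (-18452 + 10967)*(-1/34215) = 118565/3696 - 7485*(-1/34215) = 118565/3696 + 499/2281 = 272291069/8430576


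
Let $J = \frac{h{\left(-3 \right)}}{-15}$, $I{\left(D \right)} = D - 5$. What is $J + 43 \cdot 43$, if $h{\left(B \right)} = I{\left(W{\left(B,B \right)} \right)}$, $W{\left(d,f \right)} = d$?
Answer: $\frac{27743}{15} \approx 1849.5$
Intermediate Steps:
$I{\left(D \right)} = -5 + D$
$h{\left(B \right)} = -5 + B$
$J = \frac{8}{15}$ ($J = \frac{-5 - 3}{-15} = \left(-8\right) \left(- \frac{1}{15}\right) = \frac{8}{15} \approx 0.53333$)
$J + 43 \cdot 43 = \frac{8}{15} + 43 \cdot 43 = \frac{8}{15} + 1849 = \frac{27743}{15}$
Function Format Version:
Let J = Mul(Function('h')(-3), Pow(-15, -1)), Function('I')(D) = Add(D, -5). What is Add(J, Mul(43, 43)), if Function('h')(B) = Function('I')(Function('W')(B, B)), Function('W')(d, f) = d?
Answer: Rational(27743, 15) ≈ 1849.5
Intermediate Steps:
Function('I')(D) = Add(-5, D)
Function('h')(B) = Add(-5, B)
J = Rational(8, 15) (J = Mul(Add(-5, -3), Pow(-15, -1)) = Mul(-8, Rational(-1, 15)) = Rational(8, 15) ≈ 0.53333)
Add(J, Mul(43, 43)) = Add(Rational(8, 15), Mul(43, 43)) = Add(Rational(8, 15), 1849) = Rational(27743, 15)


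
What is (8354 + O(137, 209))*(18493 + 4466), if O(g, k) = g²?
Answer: 622716957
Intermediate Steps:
(8354 + O(137, 209))*(18493 + 4466) = (8354 + 137²)*(18493 + 4466) = (8354 + 18769)*22959 = 27123*22959 = 622716957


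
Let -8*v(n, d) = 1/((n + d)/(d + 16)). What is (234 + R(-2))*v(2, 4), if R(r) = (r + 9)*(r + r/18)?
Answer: -9865/108 ≈ -91.343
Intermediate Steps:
v(n, d) = -(16 + d)/(8*(d + n)) (v(n, d) = -(d + 16)/(n + d)/8 = -(16 + d)/(d + n)/8 = -(16 + d)/(8*(d + n)))
R(r) = 19*r*(9 + r)/18 (R(r) = (9 + r)*(r + r*(1/18)) = (9 + r)*(r + r/18) = (9 + r)*(19*r/18) = 19*r*(9 + r)/18)
(234 + R(-2))*v(2, 4) = (234 + (19/18)*(-2)*(9 - 2))*((-2 - 1/8*4)/(4 + 2)) = (234 + (19/18)*(-2)*7)*((-2 - 1/2)/6) = (234 - 133/9)*((1/6)*(-5/2)) = (1973/9)*(-5/12) = -9865/108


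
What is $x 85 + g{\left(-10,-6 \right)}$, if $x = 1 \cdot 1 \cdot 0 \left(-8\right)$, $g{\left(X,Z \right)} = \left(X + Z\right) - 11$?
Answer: $-27$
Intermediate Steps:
$g{\left(X,Z \right)} = -11 + X + Z$
$x = 0$ ($x = 1 \cdot 0 \left(-8\right) = 0 \left(-8\right) = 0$)
$x 85 + g{\left(-10,-6 \right)} = 0 \cdot 85 - 27 = 0 - 27 = -27$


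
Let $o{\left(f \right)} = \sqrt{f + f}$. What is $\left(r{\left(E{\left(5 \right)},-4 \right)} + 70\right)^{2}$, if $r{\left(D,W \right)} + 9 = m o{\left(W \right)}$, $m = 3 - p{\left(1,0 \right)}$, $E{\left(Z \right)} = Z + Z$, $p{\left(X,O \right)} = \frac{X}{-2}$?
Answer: $3623 + 854 i \sqrt{2} \approx 3623.0 + 1207.7 i$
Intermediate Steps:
$p{\left(X,O \right)} = - \frac{X}{2}$ ($p{\left(X,O \right)} = X \left(- \frac{1}{2}\right) = - \frac{X}{2}$)
$E{\left(Z \right)} = 2 Z$
$m = \frac{7}{2}$ ($m = 3 - \left(- \frac{1}{2}\right) 1 = 3 - - \frac{1}{2} = 3 + \frac{1}{2} = \frac{7}{2} \approx 3.5$)
$o{\left(f \right)} = \sqrt{2} \sqrt{f}$ ($o{\left(f \right)} = \sqrt{2 f} = \sqrt{2} \sqrt{f}$)
$r{\left(D,W \right)} = -9 + \frac{7 \sqrt{2} \sqrt{W}}{2}$
$\left(r{\left(E{\left(5 \right)},-4 \right)} + 70\right)^{2} = \left(\left(-9 + \frac{7 \sqrt{2} \sqrt{-4}}{2}\right) + 70\right)^{2} = \left(\left(-9 + \frac{7 \sqrt{2} \cdot 2 i}{2}\right) + 70\right)^{2} = \left(\left(-9 + 7 i \sqrt{2}\right) + 70\right)^{2} = \left(61 + 7 i \sqrt{2}\right)^{2}$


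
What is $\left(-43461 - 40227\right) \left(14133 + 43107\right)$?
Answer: $-4790301120$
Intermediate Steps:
$\left(-43461 - 40227\right) \left(14133 + 43107\right) = \left(-83688\right) 57240 = -4790301120$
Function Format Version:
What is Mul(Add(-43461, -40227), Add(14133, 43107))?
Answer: -4790301120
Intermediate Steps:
Mul(Add(-43461, -40227), Add(14133, 43107)) = Mul(-83688, 57240) = -4790301120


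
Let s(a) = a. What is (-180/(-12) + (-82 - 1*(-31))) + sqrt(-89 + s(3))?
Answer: -36 + I*sqrt(86) ≈ -36.0 + 9.2736*I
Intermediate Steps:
(-180/(-12) + (-82 - 1*(-31))) + sqrt(-89 + s(3)) = (-180/(-12) + (-82 - 1*(-31))) + sqrt(-89 + 3) = (-180*(-1/12) + (-82 + 31)) + sqrt(-86) = (15 - 51) + I*sqrt(86) = -36 + I*sqrt(86)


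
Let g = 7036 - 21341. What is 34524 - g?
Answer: 48829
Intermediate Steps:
g = -14305
34524 - g = 34524 - 1*(-14305) = 34524 + 14305 = 48829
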